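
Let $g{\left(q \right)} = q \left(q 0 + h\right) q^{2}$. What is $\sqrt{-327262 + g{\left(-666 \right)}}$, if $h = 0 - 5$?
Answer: $\sqrt{1476714218} \approx 38428.0$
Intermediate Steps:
$h = -5$ ($h = 0 - 5 = -5$)
$g{\left(q \right)} = - 5 q^{3}$ ($g{\left(q \right)} = q \left(q 0 - 5\right) q^{2} = q \left(0 - 5\right) q^{2} = q \left(-5\right) q^{2} = - 5 q q^{2} = - 5 q^{3}$)
$\sqrt{-327262 + g{\left(-666 \right)}} = \sqrt{-327262 - 5 \left(-666\right)^{3}} = \sqrt{-327262 - -1477041480} = \sqrt{-327262 + 1477041480} = \sqrt{1476714218}$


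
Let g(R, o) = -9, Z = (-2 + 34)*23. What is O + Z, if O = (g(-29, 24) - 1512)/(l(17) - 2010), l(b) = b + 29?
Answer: 1447025/1964 ≈ 736.77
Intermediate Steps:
Z = 736 (Z = 32*23 = 736)
l(b) = 29 + b
O = 1521/1964 (O = (-9 - 1512)/((29 + 17) - 2010) = -1521/(46 - 2010) = -1521/(-1964) = -1521*(-1/1964) = 1521/1964 ≈ 0.77444)
O + Z = 1521/1964 + 736 = 1447025/1964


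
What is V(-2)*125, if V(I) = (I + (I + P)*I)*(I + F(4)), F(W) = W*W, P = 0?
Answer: 3500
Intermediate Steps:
F(W) = W²
V(I) = (16 + I)*(I + I²) (V(I) = (I + (I + 0)*I)*(I + 4²) = (I + I*I)*(I + 16) = (I + I²)*(16 + I) = (16 + I)*(I + I²))
V(-2)*125 = -2*(16 + (-2)² + 17*(-2))*125 = -2*(16 + 4 - 34)*125 = -2*(-14)*125 = 28*125 = 3500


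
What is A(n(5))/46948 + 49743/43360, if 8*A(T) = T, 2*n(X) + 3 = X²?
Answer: 3317321/2891570 ≈ 1.1472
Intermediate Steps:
n(X) = -3/2 + X²/2
A(T) = T/8
A(n(5))/46948 + 49743/43360 = ((-3/2 + (½)*5²)/8)/46948 + 49743/43360 = ((-3/2 + (½)*25)/8)*(1/46948) + 49743*(1/43360) = ((-3/2 + 25/2)/8)*(1/46948) + 49743/43360 = ((⅛)*11)*(1/46948) + 49743/43360 = (11/8)*(1/46948) + 49743/43360 = 1/34144 + 49743/43360 = 3317321/2891570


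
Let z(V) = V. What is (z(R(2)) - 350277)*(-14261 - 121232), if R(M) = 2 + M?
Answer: 47459539589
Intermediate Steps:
(z(R(2)) - 350277)*(-14261 - 121232) = ((2 + 2) - 350277)*(-14261 - 121232) = (4 - 350277)*(-135493) = -350273*(-135493) = 47459539589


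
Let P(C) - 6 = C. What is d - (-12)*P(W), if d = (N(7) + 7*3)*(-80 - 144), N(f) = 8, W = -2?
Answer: -6448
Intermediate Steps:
P(C) = 6 + C
d = -6496 (d = (8 + 7*3)*(-80 - 144) = (8 + 21)*(-224) = 29*(-224) = -6496)
d - (-12)*P(W) = -6496 - (-12)*(6 - 2) = -6496 - (-12)*4 = -6496 - 1*(-48) = -6496 + 48 = -6448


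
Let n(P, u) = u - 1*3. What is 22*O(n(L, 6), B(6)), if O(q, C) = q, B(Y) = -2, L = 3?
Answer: 66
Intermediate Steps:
n(P, u) = -3 + u (n(P, u) = u - 3 = -3 + u)
22*O(n(L, 6), B(6)) = 22*(-3 + 6) = 22*3 = 66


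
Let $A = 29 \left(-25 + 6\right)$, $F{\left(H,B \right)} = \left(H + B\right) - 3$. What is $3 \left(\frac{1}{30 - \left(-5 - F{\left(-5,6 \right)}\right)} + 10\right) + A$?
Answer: $- \frac{5730}{11} \approx -520.91$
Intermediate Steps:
$F{\left(H,B \right)} = -3 + B + H$ ($F{\left(H,B \right)} = \left(B + H\right) - 3 = -3 + B + H$)
$A = -551$ ($A = 29 \left(-19\right) = -551$)
$3 \left(\frac{1}{30 - \left(-5 - F{\left(-5,6 \right)}\right)} + 10\right) + A = 3 \left(\frac{1}{30 + \left(\left(\left(-3 + 6 - 5\right) + 6\right) - 1\right)} + 10\right) - 551 = 3 \left(\frac{1}{30 + \left(\left(-2 + 6\right) - 1\right)} + 10\right) - 551 = 3 \left(\frac{1}{30 + \left(4 - 1\right)} + 10\right) - 551 = 3 \left(\frac{1}{30 + 3} + 10\right) - 551 = 3 \left(\frac{1}{33} + 10\right) - 551 = 3 \cdot \frac{331}{33} - 551 = \frac{331}{11} - 551 = - \frac{5730}{11}$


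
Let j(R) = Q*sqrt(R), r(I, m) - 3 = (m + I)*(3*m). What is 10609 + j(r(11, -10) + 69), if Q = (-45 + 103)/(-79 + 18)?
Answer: 10609 - 58*sqrt(42)/61 ≈ 10603.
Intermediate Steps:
Q = -58/61 (Q = 58/(-61) = 58*(-1/61) = -58/61 ≈ -0.95082)
r(I, m) = 3 + 3*m*(I + m) (r(I, m) = 3 + (m + I)*(3*m) = 3 + (I + m)*(3*m) = 3 + 3*m*(I + m))
j(R) = -58*sqrt(R)/61
10609 + j(r(11, -10) + 69) = 10609 - 58*sqrt((3 + 3*(-10)**2 + 3*11*(-10)) + 69)/61 = 10609 - 58*sqrt((3 + 3*100 - 330) + 69)/61 = 10609 - 58*sqrt((3 + 300 - 330) + 69)/61 = 10609 - 58*sqrt(-27 + 69)/61 = 10609 - 58*sqrt(42)/61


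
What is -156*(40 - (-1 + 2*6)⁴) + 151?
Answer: 2277907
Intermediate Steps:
-156*(40 - (-1 + 2*6)⁴) + 151 = -156*(40 - (-1 + 12)⁴) + 151 = -156*(40 - 1*11⁴) + 151 = -156*(40 - 1*14641) + 151 = -156*(40 - 14641) + 151 = -156*(-14601) + 151 = 2277756 + 151 = 2277907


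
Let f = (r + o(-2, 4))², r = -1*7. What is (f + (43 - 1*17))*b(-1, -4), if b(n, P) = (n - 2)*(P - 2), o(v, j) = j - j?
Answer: 1350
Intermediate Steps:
o(v, j) = 0
r = -7
b(n, P) = (-2 + P)*(-2 + n) (b(n, P) = (-2 + n)*(-2 + P) = (-2 + P)*(-2 + n))
f = 49 (f = (-7 + 0)² = (-7)² = 49)
(f + (43 - 1*17))*b(-1, -4) = (49 + (43 - 1*17))*(4 - 2*(-4) - 2*(-1) - 4*(-1)) = (49 + (43 - 17))*(4 + 8 + 2 + 4) = (49 + 26)*18 = 75*18 = 1350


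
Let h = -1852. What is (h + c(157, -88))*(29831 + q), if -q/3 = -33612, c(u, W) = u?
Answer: -221480565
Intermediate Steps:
q = 100836 (q = -3*(-33612) = 100836)
(h + c(157, -88))*(29831 + q) = (-1852 + 157)*(29831 + 100836) = -1695*130667 = -221480565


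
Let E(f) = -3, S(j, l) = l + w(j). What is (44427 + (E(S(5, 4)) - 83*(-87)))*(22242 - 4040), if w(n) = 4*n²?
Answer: 940042290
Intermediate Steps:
S(j, l) = l + 4*j²
(44427 + (E(S(5, 4)) - 83*(-87)))*(22242 - 4040) = (44427 + (-3 - 83*(-87)))*(22242 - 4040) = (44427 + (-3 + 7221))*18202 = (44427 + 7218)*18202 = 51645*18202 = 940042290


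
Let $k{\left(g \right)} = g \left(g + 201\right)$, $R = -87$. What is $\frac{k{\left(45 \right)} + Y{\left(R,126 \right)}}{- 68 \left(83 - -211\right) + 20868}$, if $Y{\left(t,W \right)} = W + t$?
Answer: $\frac{3703}{292} \approx 12.682$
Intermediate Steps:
$k{\left(g \right)} = g \left(201 + g\right)$
$\frac{k{\left(45 \right)} + Y{\left(R,126 \right)}}{- 68 \left(83 - -211\right) + 20868} = \frac{45 \left(201 + 45\right) + \left(126 - 87\right)}{- 68 \left(83 - -211\right) + 20868} = \frac{45 \cdot 246 + 39}{- 68 \left(83 + 211\right) + 20868} = \frac{11070 + 39}{\left(-68\right) 294 + 20868} = \frac{11109}{-19992 + 20868} = \frac{11109}{876} = 11109 \cdot \frac{1}{876} = \frac{3703}{292}$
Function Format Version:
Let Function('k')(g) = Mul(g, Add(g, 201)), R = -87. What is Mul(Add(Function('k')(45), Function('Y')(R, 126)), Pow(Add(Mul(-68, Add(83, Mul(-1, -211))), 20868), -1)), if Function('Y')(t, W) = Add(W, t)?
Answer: Rational(3703, 292) ≈ 12.682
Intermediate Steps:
Function('k')(g) = Mul(g, Add(201, g))
Mul(Add(Function('k')(45), Function('Y')(R, 126)), Pow(Add(Mul(-68, Add(83, Mul(-1, -211))), 20868), -1)) = Mul(Add(Mul(45, Add(201, 45)), Add(126, -87)), Pow(Add(Mul(-68, Add(83, Mul(-1, -211))), 20868), -1)) = Mul(Add(Mul(45, 246), 39), Pow(Add(Mul(-68, Add(83, 211)), 20868), -1)) = Mul(Add(11070, 39), Pow(Add(Mul(-68, 294), 20868), -1)) = Mul(11109, Pow(Add(-19992, 20868), -1)) = Mul(11109, Pow(876, -1)) = Mul(11109, Rational(1, 876)) = Rational(3703, 292)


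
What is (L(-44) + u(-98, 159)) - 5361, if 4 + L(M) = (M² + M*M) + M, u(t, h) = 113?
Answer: -1424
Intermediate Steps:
L(M) = -4 + M + 2*M² (L(M) = -4 + ((M² + M*M) + M) = -4 + ((M² + M²) + M) = -4 + (2*M² + M) = -4 + (M + 2*M²) = -4 + M + 2*M²)
(L(-44) + u(-98, 159)) - 5361 = ((-4 - 44 + 2*(-44)²) + 113) - 5361 = ((-4 - 44 + 2*1936) + 113) - 5361 = ((-4 - 44 + 3872) + 113) - 5361 = (3824 + 113) - 5361 = 3937 - 5361 = -1424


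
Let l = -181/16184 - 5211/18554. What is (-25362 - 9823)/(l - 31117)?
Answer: 1056527917816/934383622761 ≈ 1.1307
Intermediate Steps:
l = -43846549/150138968 (l = -181*1/16184 - 5211*1/18554 = -181/16184 - 5211/18554 = -43846549/150138968 ≈ -0.29204)
(-25362 - 9823)/(l - 31117) = (-25362 - 9823)/(-43846549/150138968 - 31117) = -35185/(-4671918113805/150138968) = -35185*(-150138968/4671918113805) = 1056527917816/934383622761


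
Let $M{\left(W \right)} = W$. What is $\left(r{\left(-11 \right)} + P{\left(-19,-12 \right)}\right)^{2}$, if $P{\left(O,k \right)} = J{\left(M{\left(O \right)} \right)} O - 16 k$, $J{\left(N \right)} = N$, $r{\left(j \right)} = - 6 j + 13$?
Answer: $399424$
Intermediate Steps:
$r{\left(j \right)} = 13 - 6 j$
$P{\left(O,k \right)} = O^{2} - 16 k$ ($P{\left(O,k \right)} = O O - 16 k = O^{2} - 16 k$)
$\left(r{\left(-11 \right)} + P{\left(-19,-12 \right)}\right)^{2} = \left(\left(13 - -66\right) - \left(-192 - \left(-19\right)^{2}\right)\right)^{2} = \left(\left(13 + 66\right) + \left(361 + 192\right)\right)^{2} = \left(79 + 553\right)^{2} = 632^{2} = 399424$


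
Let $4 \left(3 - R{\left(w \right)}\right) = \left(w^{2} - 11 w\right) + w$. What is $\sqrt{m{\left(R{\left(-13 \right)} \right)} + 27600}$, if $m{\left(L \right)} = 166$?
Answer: $\sqrt{27766} \approx 166.63$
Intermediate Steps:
$R{\left(w \right)} = 3 - \frac{w^{2}}{4} + \frac{5 w}{2}$ ($R{\left(w \right)} = 3 - \frac{\left(w^{2} - 11 w\right) + w}{4} = 3 - \frac{w^{2} - 10 w}{4} = 3 - \left(- \frac{5 w}{2} + \frac{w^{2}}{4}\right) = 3 - \frac{w^{2}}{4} + \frac{5 w}{2}$)
$\sqrt{m{\left(R{\left(-13 \right)} \right)} + 27600} = \sqrt{166 + 27600} = \sqrt{27766}$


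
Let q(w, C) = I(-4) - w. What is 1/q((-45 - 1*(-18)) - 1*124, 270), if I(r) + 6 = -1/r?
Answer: 4/581 ≈ 0.0068847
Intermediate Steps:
I(r) = -6 - 1/r
q(w, C) = -23/4 - w (q(w, C) = (-6 - 1/(-4)) - w = (-6 - 1*(-1/4)) - w = (-6 + 1/4) - w = -23/4 - w)
1/q((-45 - 1*(-18)) - 1*124, 270) = 1/(-23/4 - ((-45 - 1*(-18)) - 1*124)) = 1/(-23/4 - ((-45 + 18) - 124)) = 1/(-23/4 - (-27 - 124)) = 1/(-23/4 - 1*(-151)) = 1/(-23/4 + 151) = 1/(581/4) = 4/581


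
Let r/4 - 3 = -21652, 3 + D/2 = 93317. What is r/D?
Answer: -21649/46657 ≈ -0.46400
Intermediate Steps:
D = 186628 (D = -6 + 2*93317 = -6 + 186634 = 186628)
r = -86596 (r = 12 + 4*(-21652) = 12 - 86608 = -86596)
r/D = -86596/186628 = -86596*1/186628 = -21649/46657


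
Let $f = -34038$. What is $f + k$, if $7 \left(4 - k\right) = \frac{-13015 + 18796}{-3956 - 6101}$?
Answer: $- \frac{2395953785}{70399} \approx -34034.0$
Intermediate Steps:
$k = \frac{287377}{70399}$ ($k = 4 - \frac{\left(-13015 + 18796\right) \frac{1}{-3956 - 6101}}{7} = 4 - \frac{5781 \frac{1}{-10057}}{7} = 4 - \frac{5781 \left(- \frac{1}{10057}\right)}{7} = 4 - - \frac{5781}{70399} = 4 + \frac{5781}{70399} = \frac{287377}{70399} \approx 4.0821$)
$f + k = -34038 + \frac{287377}{70399} = - \frac{2395953785}{70399}$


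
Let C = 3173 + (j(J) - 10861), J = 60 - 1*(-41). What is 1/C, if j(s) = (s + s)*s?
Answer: 1/12714 ≈ 7.8653e-5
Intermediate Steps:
J = 101 (J = 60 + 41 = 101)
j(s) = 2*s² (j(s) = (2*s)*s = 2*s²)
C = 12714 (C = 3173 + (2*101² - 10861) = 3173 + (2*10201 - 10861) = 3173 + (20402 - 10861) = 3173 + 9541 = 12714)
1/C = 1/12714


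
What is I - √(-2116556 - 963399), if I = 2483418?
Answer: 2483418 - I*√3079955 ≈ 2.4834e+6 - 1755.0*I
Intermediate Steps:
I - √(-2116556 - 963399) = 2483418 - √(-2116556 - 963399) = 2483418 - √(-3079955) = 2483418 - I*√3079955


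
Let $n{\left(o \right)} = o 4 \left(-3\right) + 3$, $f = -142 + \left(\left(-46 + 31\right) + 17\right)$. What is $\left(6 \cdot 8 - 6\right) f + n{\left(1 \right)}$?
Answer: $-5889$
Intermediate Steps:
$f = -140$ ($f = -142 + \left(-15 + 17\right) = -142 + 2 = -140$)
$n{\left(o \right)} = 3 - 12 o$ ($n{\left(o \right)} = 4 o \left(-3\right) + 3 = - 12 o + 3 = 3 - 12 o$)
$\left(6 \cdot 8 - 6\right) f + n{\left(1 \right)} = \left(6 \cdot 8 - 6\right) \left(-140\right) + \left(3 - 12\right) = \left(48 - 6\right) \left(-140\right) + \left(3 - 12\right) = 42 \left(-140\right) - 9 = -5880 - 9 = -5889$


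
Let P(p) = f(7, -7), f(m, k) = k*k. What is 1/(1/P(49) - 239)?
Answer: -49/11710 ≈ -0.0041845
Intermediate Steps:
f(m, k) = k²
P(p) = 49 (P(p) = (-7)² = 49)
1/(1/P(49) - 239) = 1/(1/49 - 239) = 1/(-11710/49) = -49/11710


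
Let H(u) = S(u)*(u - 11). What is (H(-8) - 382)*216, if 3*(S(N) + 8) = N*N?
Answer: -137232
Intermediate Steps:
S(N) = -8 + N²/3 (S(N) = -8 + (N*N)/3 = -8 + N²/3)
H(u) = (-11 + u)*(-8 + u²/3) (H(u) = (-8 + u²/3)*(u - 11) = (-8 + u²/3)*(-11 + u) = (-11 + u)*(-8 + u²/3))
(H(-8) - 382)*216 = ((-24 + (-8)²)*(-11 - 8)/3 - 382)*216 = ((⅓)*(-24 + 64)*(-19) - 382)*216 = ((⅓)*40*(-19) - 382)*216 = (-760/3 - 382)*216 = -1906/3*216 = -137232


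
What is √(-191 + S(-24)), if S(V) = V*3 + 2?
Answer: 3*I*√29 ≈ 16.155*I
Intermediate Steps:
S(V) = 2 + 3*V (S(V) = 3*V + 2 = 2 + 3*V)
√(-191 + S(-24)) = √(-191 + (2 + 3*(-24))) = √(-191 + (2 - 72)) = √(-191 - 70) = √(-261) = 3*I*√29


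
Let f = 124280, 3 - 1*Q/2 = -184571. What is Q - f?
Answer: 244868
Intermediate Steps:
Q = 369148 (Q = 6 - 2*(-184571) = 6 + 369142 = 369148)
Q - f = 369148 - 1*124280 = 369148 - 124280 = 244868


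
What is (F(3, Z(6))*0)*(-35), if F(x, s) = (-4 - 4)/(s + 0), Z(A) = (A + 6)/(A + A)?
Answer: 0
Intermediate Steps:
Z(A) = (6 + A)/(2*A) (Z(A) = (6 + A)/((2*A)) = (6 + A)*(1/(2*A)) = (6 + A)/(2*A))
F(x, s) = -8/s
(F(3, Z(6))*0)*(-35) = (-8*12/(6 + 6)*0)*(-35) = (-8/1*0)*(-35) = (-8*1*0)*(-35) = -8*0*(-35) = 0*(-35) = 0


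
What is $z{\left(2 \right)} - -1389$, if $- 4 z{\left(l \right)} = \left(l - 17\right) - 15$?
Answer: $\frac{2793}{2} \approx 1396.5$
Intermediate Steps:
$z{\left(l \right)} = 8 - \frac{l}{4}$ ($z{\left(l \right)} = - \frac{\left(l - 17\right) - 15}{4} = - \frac{\left(-17 + l\right) - 15}{4} = - \frac{-32 + l}{4} = 8 - \frac{l}{4}$)
$z{\left(2 \right)} - -1389 = \left(8 - \frac{1}{2}\right) - -1389 = \left(8 - \frac{1}{2}\right) + 1389 = \frac{15}{2} + 1389 = \frac{2793}{2}$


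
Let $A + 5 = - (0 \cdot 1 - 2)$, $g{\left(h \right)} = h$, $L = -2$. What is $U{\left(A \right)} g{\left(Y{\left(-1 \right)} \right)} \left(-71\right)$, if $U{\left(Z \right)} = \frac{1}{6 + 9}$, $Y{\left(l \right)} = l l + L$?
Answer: $\frac{71}{15} \approx 4.7333$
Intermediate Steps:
$Y{\left(l \right)} = -2 + l^{2}$ ($Y{\left(l \right)} = l l - 2 = l^{2} - 2 = -2 + l^{2}$)
$A = -3$ ($A = -5 - \left(0 \cdot 1 - 2\right) = -5 - \left(0 - 2\right) = -5 - -2 = -5 + 2 = -3$)
$U{\left(Z \right)} = \frac{1}{15}$
$U{\left(A \right)} g{\left(Y{\left(-1 \right)} \right)} \left(-71\right) = \frac{-2 + \left(-1\right)^{2}}{15} \left(-71\right) = \frac{-2 + 1}{15} \left(-71\right) = \frac{1}{15} \left(-1\right) \left(-71\right) = \left(- \frac{1}{15}\right) \left(-71\right) = \frac{71}{15}$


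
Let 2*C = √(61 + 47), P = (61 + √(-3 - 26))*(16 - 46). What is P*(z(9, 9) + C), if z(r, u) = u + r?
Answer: -90*(6 + √3)*(61 + I*√29) ≈ -42449.0 - 3747.5*I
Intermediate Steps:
z(r, u) = r + u
P = -1830 - 30*I*√29 (P = (61 + √(-29))*(-30) = (61 + I*√29)*(-30) = -1830 - 30*I*√29 ≈ -1830.0 - 161.55*I)
C = 3*√3 (C = √(61 + 47)/2 = √108/2 = (6*√3)/2 = 3*√3 ≈ 5.1962)
P*(z(9, 9) + C) = (-1830 - 30*I*√29)*((9 + 9) + 3*√3) = (-1830 - 30*I*√29)*(18 + 3*√3)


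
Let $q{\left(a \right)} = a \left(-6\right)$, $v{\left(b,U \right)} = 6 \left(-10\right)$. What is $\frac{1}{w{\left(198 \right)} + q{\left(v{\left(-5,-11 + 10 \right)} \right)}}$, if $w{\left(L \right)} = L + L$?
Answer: $\frac{1}{756} \approx 0.0013228$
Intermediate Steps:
$v{\left(b,U \right)} = -60$
$w{\left(L \right)} = 2 L$
$q{\left(a \right)} = - 6 a$
$\frac{1}{w{\left(198 \right)} + q{\left(v{\left(-5,-11 + 10 \right)} \right)}} = \frac{1}{2 \cdot 198 - -360} = \frac{1}{396 + 360} = \frac{1}{756}$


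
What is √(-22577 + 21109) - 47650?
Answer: -47650 + 2*I*√367 ≈ -47650.0 + 38.315*I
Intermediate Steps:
√(-22577 + 21109) - 47650 = √(-1468) - 47650 = 2*I*√367 - 47650 = -47650 + 2*I*√367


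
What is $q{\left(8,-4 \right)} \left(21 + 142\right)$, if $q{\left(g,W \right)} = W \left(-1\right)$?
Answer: $652$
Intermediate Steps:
$q{\left(g,W \right)} = - W$
$q{\left(8,-4 \right)} \left(21 + 142\right) = \left(-1\right) \left(-4\right) \left(21 + 142\right) = 4 \cdot 163 = 652$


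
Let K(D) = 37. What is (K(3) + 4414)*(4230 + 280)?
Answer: 20074010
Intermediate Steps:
(K(3) + 4414)*(4230 + 280) = (37 + 4414)*(4230 + 280) = 4451*4510 = 20074010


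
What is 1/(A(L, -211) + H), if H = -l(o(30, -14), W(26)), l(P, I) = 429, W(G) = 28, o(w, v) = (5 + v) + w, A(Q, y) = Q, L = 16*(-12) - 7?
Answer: -1/628 ≈ -0.0015924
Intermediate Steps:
L = -199 (L = -192 - 7 = -199)
o(w, v) = 5 + v + w
H = -429 (H = -1*429 = -429)
1/(A(L, -211) + H) = 1/(-199 - 429) = 1/(-628) = -1/628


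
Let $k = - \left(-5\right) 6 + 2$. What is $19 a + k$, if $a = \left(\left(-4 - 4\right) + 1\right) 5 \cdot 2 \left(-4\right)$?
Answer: $5352$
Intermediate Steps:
$k = 32$ ($k = \left(-1\right) \left(-30\right) + 2 = 30 + 2 = 32$)
$a = 280$ ($a = \left(-8 + 1\right) 10 \left(-4\right) = \left(-7\right) \left(-40\right) = 280$)
$19 a + k = 19 \cdot 280 + 32 = 5320 + 32 = 5352$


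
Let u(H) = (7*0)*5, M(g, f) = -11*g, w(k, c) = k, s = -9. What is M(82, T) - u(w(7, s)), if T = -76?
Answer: -902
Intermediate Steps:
u(H) = 0 (u(H) = 0*5 = 0)
M(82, T) - u(w(7, s)) = -11*82 - 1*0 = -902 + 0 = -902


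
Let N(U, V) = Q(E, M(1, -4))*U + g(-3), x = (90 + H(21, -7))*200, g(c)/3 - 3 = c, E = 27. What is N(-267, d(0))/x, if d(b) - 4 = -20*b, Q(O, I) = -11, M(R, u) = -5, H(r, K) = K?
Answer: 2937/16600 ≈ 0.17693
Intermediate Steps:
g(c) = 9 + 3*c
d(b) = 4 - 20*b
x = 16600 (x = (90 - 7)*200 = 83*200 = 16600)
N(U, V) = -11*U (N(U, V) = -11*U + (9 + 3*(-3)) = -11*U + (9 - 9) = -11*U + 0 = -11*U)
N(-267, d(0))/x = -11*(-267)/16600 = 2937*(1/16600) = 2937/16600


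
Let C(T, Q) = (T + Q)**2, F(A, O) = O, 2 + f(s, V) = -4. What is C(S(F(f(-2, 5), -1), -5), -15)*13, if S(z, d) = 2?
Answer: 2197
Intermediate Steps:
f(s, V) = -6 (f(s, V) = -2 - 4 = -6)
C(T, Q) = (Q + T)**2
C(S(F(f(-2, 5), -1), -5), -15)*13 = (-15 + 2)**2*13 = (-13)**2*13 = 169*13 = 2197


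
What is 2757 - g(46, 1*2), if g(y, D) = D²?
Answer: 2753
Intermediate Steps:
2757 - g(46, 1*2) = 2757 - (1*2)² = 2757 - 1*2² = 2757 - 1*4 = 2757 - 4 = 2753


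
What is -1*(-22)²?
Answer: -484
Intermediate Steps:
-1*(-22)² = -1*484 = -484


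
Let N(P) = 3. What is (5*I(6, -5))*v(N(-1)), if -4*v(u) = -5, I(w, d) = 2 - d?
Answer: 175/4 ≈ 43.750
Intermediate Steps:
v(u) = 5/4 (v(u) = -¼*(-5) = 5/4)
(5*I(6, -5))*v(N(-1)) = (5*(2 - 1*(-5)))*(5/4) = (5*(2 + 5))*(5/4) = (5*7)*(5/4) = 35*(5/4) = 175/4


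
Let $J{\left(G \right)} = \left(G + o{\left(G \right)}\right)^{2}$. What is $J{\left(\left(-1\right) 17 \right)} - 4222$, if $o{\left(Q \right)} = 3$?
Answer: $-4026$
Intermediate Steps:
$J{\left(G \right)} = \left(3 + G\right)^{2}$ ($J{\left(G \right)} = \left(G + 3\right)^{2} = \left(3 + G\right)^{2}$)
$J{\left(\left(-1\right) 17 \right)} - 4222 = \left(3 - 17\right)^{2} - 4222 = \left(-14\right)^{2} - 4222 = 196 - 4222 = -4026$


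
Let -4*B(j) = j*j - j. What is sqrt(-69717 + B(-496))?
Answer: I*sqrt(131345) ≈ 362.42*I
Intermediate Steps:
B(j) = -j**2/4 + j/4 (B(j) = -(j*j - j)/4 = -(j**2 - j)/4 = -j**2/4 + j/4)
sqrt(-69717 + B(-496)) = sqrt(-69717 + (1/4)*(-496)*(1 - 1*(-496))) = sqrt(-69717 + (1/4)*(-496)*(1 + 496)) = sqrt(-69717 + (1/4)*(-496)*497) = sqrt(-69717 - 61628) = sqrt(-131345) = I*sqrt(131345)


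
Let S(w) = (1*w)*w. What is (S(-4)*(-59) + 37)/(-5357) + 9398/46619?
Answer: 92628519/249737983 ≈ 0.37090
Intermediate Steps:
S(w) = w² (S(w) = w*w = w²)
(S(-4)*(-59) + 37)/(-5357) + 9398/46619 = ((-4)²*(-59) + 37)/(-5357) + 9398/46619 = (16*(-59) + 37)*(-1/5357) + 9398*(1/46619) = (-944 + 37)*(-1/5357) + 9398/46619 = -907*(-1/5357) + 9398/46619 = 907/5357 + 9398/46619 = 92628519/249737983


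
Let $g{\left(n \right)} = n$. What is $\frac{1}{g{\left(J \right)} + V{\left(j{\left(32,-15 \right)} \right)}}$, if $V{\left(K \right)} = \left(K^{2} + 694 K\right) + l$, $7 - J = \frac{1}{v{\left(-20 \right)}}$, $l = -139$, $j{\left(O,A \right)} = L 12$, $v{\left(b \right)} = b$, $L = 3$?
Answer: $\frac{20}{522961} \approx 3.8244 \cdot 10^{-5}$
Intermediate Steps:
$j{\left(O,A \right)} = 36$ ($j{\left(O,A \right)} = 3 \cdot 12 = 36$)
$J = \frac{141}{20}$ ($J = 7 - \frac{1}{-20} = 7 - - \frac{1}{20} = 7 + \frac{1}{20} = \frac{141}{20} \approx 7.05$)
$V{\left(K \right)} = -139 + K^{2} + 694 K$ ($V{\left(K \right)} = \left(K^{2} + 694 K\right) - 139 = -139 + K^{2} + 694 K$)
$\frac{1}{g{\left(J \right)} + V{\left(j{\left(32,-15 \right)} \right)}} = \frac{1}{\frac{141}{20} + \left(-139 + 36^{2} + 694 \cdot 36\right)} = \frac{1}{\frac{141}{20} + \left(-139 + 1296 + 24984\right)} = \frac{1}{\frac{141}{20} + 26141} = \frac{1}{\frac{522961}{20}} = \frac{20}{522961}$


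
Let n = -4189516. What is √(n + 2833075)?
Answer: I*√1356441 ≈ 1164.7*I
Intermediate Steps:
√(n + 2833075) = √(-4189516 + 2833075) = √(-1356441) = I*√1356441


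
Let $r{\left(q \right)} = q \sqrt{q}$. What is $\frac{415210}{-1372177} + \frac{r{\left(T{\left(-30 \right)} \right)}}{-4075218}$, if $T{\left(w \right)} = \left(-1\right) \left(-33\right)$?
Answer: $- \frac{415210}{1372177} - \frac{11 \sqrt{33}}{1358406} \approx -0.30264$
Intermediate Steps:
$T{\left(w \right)} = 33$
$r{\left(q \right)} = q^{\frac{3}{2}}$
$\frac{415210}{-1372177} + \frac{r{\left(T{\left(-30 \right)} \right)}}{-4075218} = \frac{415210}{-1372177} + \frac{33^{\frac{3}{2}}}{-4075218} = 415210 \left(- \frac{1}{1372177}\right) + 33 \sqrt{33} \left(- \frac{1}{4075218}\right) = - \frac{415210}{1372177} - \frac{11 \sqrt{33}}{1358406}$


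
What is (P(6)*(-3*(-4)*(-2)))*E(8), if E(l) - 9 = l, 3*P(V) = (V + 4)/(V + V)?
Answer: -340/3 ≈ -113.33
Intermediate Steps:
P(V) = (4 + V)/(6*V) (P(V) = ((V + 4)/(V + V))/3 = ((4 + V)/((2*V)))/3 = ((4 + V)*(1/(2*V)))/3 = ((4 + V)/(2*V))/3 = (4 + V)/(6*V))
E(l) = 9 + l
(P(6)*(-3*(-4)*(-2)))*E(8) = (((⅙)*(4 + 6)/6)*(-3*(-4)*(-2)))*(9 + 8) = (((⅙)*(⅙)*10)*(12*(-2)))*17 = ((5/18)*(-24))*17 = -20/3*17 = -340/3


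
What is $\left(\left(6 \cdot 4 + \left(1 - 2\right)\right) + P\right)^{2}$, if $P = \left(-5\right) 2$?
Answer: $169$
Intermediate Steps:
$P = -10$
$\left(\left(6 \cdot 4 + \left(1 - 2\right)\right) + P\right)^{2} = \left(\left(6 \cdot 4 + \left(1 - 2\right)\right) - 10\right)^{2} = \left(\left(24 + \left(1 - 2\right)\right) - 10\right)^{2} = \left(\left(24 - 1\right) - 10\right)^{2} = \left(23 - 10\right)^{2} = 13^{2} = 169$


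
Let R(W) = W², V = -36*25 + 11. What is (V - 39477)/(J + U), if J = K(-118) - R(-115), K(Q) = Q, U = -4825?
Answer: 20183/9084 ≈ 2.2218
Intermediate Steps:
V = -889 (V = -900 + 11 = -889)
J = -13343 (J = -118 - 1*(-115)² = -118 - 1*13225 = -118 - 13225 = -13343)
(V - 39477)/(J + U) = (-889 - 39477)/(-13343 - 4825) = -40366/(-18168) = -40366*(-1/18168) = 20183/9084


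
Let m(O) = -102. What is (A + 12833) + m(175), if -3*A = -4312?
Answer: 42505/3 ≈ 14168.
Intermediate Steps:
A = 4312/3 (A = -⅓*(-4312) = 4312/3 ≈ 1437.3)
(A + 12833) + m(175) = (4312/3 + 12833) - 102 = 42811/3 - 102 = 42505/3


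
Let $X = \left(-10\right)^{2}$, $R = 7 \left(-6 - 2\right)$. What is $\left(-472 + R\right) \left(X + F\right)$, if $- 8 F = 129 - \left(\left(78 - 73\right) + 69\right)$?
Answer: $-49170$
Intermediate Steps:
$R = -56$ ($R = 7 \left(-8\right) = -56$)
$X = 100$
$F = - \frac{55}{8}$ ($F = - \frac{129 - \left(\left(78 - 73\right) + 69\right)}{8} = - \frac{129 - \left(5 + 69\right)}{8} = - \frac{129 - 74}{8} = \left(- \frac{1}{8}\right) 55 = - \frac{55}{8} \approx -6.875$)
$\left(-472 + R\right) \left(X + F\right) = \left(-472 - 56\right) \left(100 - \frac{55}{8}\right) = \left(-528\right) \frac{745}{8} = -49170$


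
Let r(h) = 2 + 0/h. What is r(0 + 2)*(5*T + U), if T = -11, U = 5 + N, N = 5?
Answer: -90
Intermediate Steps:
U = 10 (U = 5 + 5 = 10)
r(h) = 2 (r(h) = 2 + 0 = 2)
r(0 + 2)*(5*T + U) = 2*(5*(-11) + 10) = 2*(-55 + 10) = 2*(-45) = -90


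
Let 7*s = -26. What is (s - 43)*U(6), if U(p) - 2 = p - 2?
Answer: -1962/7 ≈ -280.29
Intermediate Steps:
U(p) = p (U(p) = 2 + (p - 2) = 2 + (-2 + p) = p)
s = -26/7 (s = (1/7)*(-26) = -26/7 ≈ -3.7143)
(s - 43)*U(6) = (-26/7 - 43)*6 = -327/7*6 = -1962/7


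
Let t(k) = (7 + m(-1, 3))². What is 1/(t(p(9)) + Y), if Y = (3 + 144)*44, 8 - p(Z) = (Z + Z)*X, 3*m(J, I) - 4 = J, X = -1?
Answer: 1/6532 ≈ 0.00015309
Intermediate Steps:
m(J, I) = 4/3 + J/3
p(Z) = 8 + 2*Z (p(Z) = 8 - (Z + Z)*(-1) = 8 - 2*Z*(-1) = 8 - (-2)*Z = 8 + 2*Z)
Y = 6468 (Y = 147*44 = 6468)
t(k) = 64 (t(k) = (7 + (4/3 + (⅓)*(-1)))² = (7 + (4/3 - ⅓))² = (7 + 1)² = 8² = 64)
1/(t(p(9)) + Y) = 1/(64 + 6468) = 1/6532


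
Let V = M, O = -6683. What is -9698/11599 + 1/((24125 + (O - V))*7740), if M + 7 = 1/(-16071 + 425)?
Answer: -10246298672300323/12254776175757150 ≈ -0.83611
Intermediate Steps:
M = -109523/15646 (M = -7 + 1/(-16071 + 425) = -7 + 1/(-15646) = -7 - 1/15646 = -109523/15646 ≈ -7.0001)
V = -109523/15646 ≈ -7.0001
-9698/11599 + 1/((24125 + (O - V))*7740) = -9698/11599 + 1/((24125 + (-6683 - 1*(-109523/15646)))*7740) = -9698*1/11599 + (1/7740)/(24125 + (-6683 + 109523/15646)) = -9698/11599 + (1/7740)/(24125 - 104452695/15646) = -9698/11599 + (1/7740)/(273007055/15646) = -9698/11599 + (15646/273007055)*(1/7740) = -9698/11599 + 7823/1056537302850 = -10246298672300323/12254776175757150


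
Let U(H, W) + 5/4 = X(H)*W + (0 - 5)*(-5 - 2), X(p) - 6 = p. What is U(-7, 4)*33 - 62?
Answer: 3679/4 ≈ 919.75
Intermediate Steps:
X(p) = 6 + p
U(H, W) = 135/4 + W*(6 + H) (U(H, W) = -5/4 + ((6 + H)*W + (0 - 5)*(-5 - 2)) = -5/4 + (W*(6 + H) - 5*(-7)) = -5/4 + (W*(6 + H) + 35) = -5/4 + (35 + W*(6 + H)) = 135/4 + W*(6 + H))
U(-7, 4)*33 - 62 = (135/4 + 4*(6 - 7))*33 - 62 = (135/4 + 4*(-1))*33 - 62 = (135/4 - 4)*33 - 62 = (119/4)*33 - 62 = 3927/4 - 62 = 3679/4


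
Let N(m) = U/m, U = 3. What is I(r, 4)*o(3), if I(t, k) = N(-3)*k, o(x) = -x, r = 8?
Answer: 12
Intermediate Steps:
N(m) = 3/m
I(t, k) = -k (I(t, k) = (3/(-3))*k = (3*(-⅓))*k = -k)
I(r, 4)*o(3) = (-1*4)*(-1*3) = -4*(-3) = 12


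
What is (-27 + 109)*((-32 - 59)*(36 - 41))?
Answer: 37310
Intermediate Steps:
(-27 + 109)*((-32 - 59)*(36 - 41)) = 82*(-91*(-5)) = 82*455 = 37310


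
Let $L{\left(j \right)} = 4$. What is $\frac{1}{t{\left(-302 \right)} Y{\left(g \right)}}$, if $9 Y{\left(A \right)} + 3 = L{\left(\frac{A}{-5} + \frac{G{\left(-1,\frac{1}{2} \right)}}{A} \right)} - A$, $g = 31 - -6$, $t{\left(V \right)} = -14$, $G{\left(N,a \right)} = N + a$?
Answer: $\frac{1}{56} \approx 0.017857$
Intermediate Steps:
$g = 37$ ($g = 31 + 6 = 37$)
$Y{\left(A \right)} = \frac{1}{9} - \frac{A}{9}$ ($Y{\left(A \right)} = - \frac{1}{3} + \frac{4 - A}{9} = - \frac{1}{3} - \left(- \frac{4}{9} + \frac{A}{9}\right) = \frac{1}{9} - \frac{A}{9}$)
$\frac{1}{t{\left(-302 \right)} Y{\left(g \right)}} = \frac{1}{\left(-14\right) \left(\frac{1}{9} - \frac{37}{9}\right)} = - \frac{1}{14 \left(\frac{1}{9} - \frac{37}{9}\right)} = - \frac{1}{14 \left(-4\right)} = \left(- \frac{1}{14}\right) \left(- \frac{1}{4}\right) = \frac{1}{56}$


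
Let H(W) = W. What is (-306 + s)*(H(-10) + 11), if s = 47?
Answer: -259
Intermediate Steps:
(-306 + s)*(H(-10) + 11) = (-306 + 47)*(-10 + 11) = -259*1 = -259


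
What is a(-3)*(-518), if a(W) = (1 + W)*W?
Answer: -3108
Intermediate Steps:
a(W) = W*(1 + W)
a(-3)*(-518) = -3*(1 - 3)*(-518) = -3*(-2)*(-518) = 6*(-518) = -3108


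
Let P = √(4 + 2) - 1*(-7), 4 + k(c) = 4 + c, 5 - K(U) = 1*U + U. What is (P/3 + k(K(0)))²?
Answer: (22 + √6)²/9 ≈ 66.420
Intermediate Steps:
K(U) = 5 - 2*U (K(U) = 5 - (1*U + U) = 5 - (U + U) = 5 - 2*U)
k(c) = c (k(c) = -4 + (4 + c) = c)
P = 7 + √6 (P = √6 + 7 = 7 + √6 ≈ 9.4495)
(P/3 + k(K(0)))² = ((7 + √6)/3 + (5 - 2*0))² = ((7 + √6)*(⅓) + (5 + 0))² = ((7/3 + √6/3) + 5)² = (22/3 + √6/3)²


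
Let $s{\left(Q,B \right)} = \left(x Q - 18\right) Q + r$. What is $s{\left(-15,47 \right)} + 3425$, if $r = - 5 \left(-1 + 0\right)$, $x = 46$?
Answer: $14050$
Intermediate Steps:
$r = 5$ ($r = \left(-5\right) \left(-1\right) = 5$)
$s{\left(Q,B \right)} = 5 + Q \left(-18 + 46 Q\right)$ ($s{\left(Q,B \right)} = \left(46 Q - 18\right) Q + 5 = \left(-18 + 46 Q\right) Q + 5 = Q \left(-18 + 46 Q\right) + 5 = 5 + Q \left(-18 + 46 Q\right)$)
$s{\left(-15,47 \right)} + 3425 = \left(5 - -270 + 46 \left(-15\right)^{2}\right) + 3425 = \left(5 + 270 + 46 \cdot 225\right) + 3425 = \left(5 + 270 + 10350\right) + 3425 = 10625 + 3425 = 14050$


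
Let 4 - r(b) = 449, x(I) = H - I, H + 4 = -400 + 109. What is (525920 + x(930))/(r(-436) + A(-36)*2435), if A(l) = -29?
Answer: -104939/14212 ≈ -7.3838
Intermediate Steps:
H = -295 (H = -4 + (-400 + 109) = -4 - 291 = -295)
x(I) = -295 - I
r(b) = -445 (r(b) = 4 - 1*449 = 4 - 449 = -445)
(525920 + x(930))/(r(-436) + A(-36)*2435) = (525920 + (-295 - 1*930))/(-445 - 29*2435) = (525920 + (-295 - 930))/(-445 - 70615) = (525920 - 1225)/(-71060) = 524695*(-1/71060) = -104939/14212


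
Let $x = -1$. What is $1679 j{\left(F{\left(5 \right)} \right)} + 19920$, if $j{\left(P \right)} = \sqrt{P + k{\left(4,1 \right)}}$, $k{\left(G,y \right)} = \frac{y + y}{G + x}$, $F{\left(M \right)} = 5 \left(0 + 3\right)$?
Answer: $19920 + \frac{1679 \sqrt{141}}{3} \approx 26566.0$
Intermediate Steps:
$F{\left(M \right)} = 15$ ($F{\left(M \right)} = 5 \cdot 3 = 15$)
$k{\left(G,y \right)} = \frac{2 y}{-1 + G}$ ($k{\left(G,y \right)} = \frac{y + y}{G - 1} = \frac{2 y}{-1 + G}$)
$j{\left(P \right)} = \sqrt{\frac{2}{3} + P}$ ($j{\left(P \right)} = \sqrt{P + 2 \cdot 1 \frac{1}{-1 + 4}} = \sqrt{P + 2 \cdot 1 \cdot \frac{1}{3}} = \sqrt{P + \frac{2}{3}} = \sqrt{\frac{2}{3} + P}$)
$1679 j{\left(F{\left(5 \right)} \right)} + 19920 = 1679 \frac{\sqrt{6 + 9 \cdot 15}}{3} + 19920 = 1679 \frac{\sqrt{6 + 135}}{3} + 19920 = 1679 \frac{\sqrt{141}}{3} + 19920 = \frac{1679 \sqrt{141}}{3} + 19920 = 19920 + \frac{1679 \sqrt{141}}{3}$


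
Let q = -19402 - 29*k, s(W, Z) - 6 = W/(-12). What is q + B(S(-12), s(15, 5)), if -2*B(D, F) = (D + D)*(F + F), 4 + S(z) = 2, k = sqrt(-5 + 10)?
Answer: -19383 - 29*sqrt(5) ≈ -19448.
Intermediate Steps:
s(W, Z) = 6 - W/12 (s(W, Z) = 6 + W/(-12) = 6 + W*(-1/12) = 6 - W/12)
k = sqrt(5) ≈ 2.2361
S(z) = -2 (S(z) = -4 + 2 = -2)
B(D, F) = -2*D*F (B(D, F) = -(D + D)*(F + F)/2 = -2*D*2*F/2 = -2*D*F)
q = -19402 - 29*sqrt(5) ≈ -19467.
q + B(S(-12), s(15, 5)) = (-19402 - 29*sqrt(5)) - 2*(-2)*(6 - 1/12*15) = (-19402 - 29*sqrt(5)) - 2*(-2)*(6 - 5/4) = (-19402 - 29*sqrt(5)) - 2*(-2)*19/4 = (-19402 - 29*sqrt(5)) + 19 = -19383 - 29*sqrt(5)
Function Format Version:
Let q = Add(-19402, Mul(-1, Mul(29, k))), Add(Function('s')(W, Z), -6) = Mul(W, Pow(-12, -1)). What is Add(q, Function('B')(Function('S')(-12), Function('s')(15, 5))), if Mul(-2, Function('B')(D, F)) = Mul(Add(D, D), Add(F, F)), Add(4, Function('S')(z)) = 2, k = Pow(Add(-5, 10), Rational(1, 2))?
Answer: Add(-19383, Mul(-29, Pow(5, Rational(1, 2)))) ≈ -19448.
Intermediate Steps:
Function('s')(W, Z) = Add(6, Mul(Rational(-1, 12), W)) (Function('s')(W, Z) = Add(6, Mul(W, Pow(-12, -1))) = Add(6, Mul(W, Rational(-1, 12))) = Add(6, Mul(Rational(-1, 12), W)))
k = Pow(5, Rational(1, 2)) ≈ 2.2361
Function('S')(z) = -2 (Function('S')(z) = Add(-4, 2) = -2)
Function('B')(D, F) = Mul(-2, D, F) (Function('B')(D, F) = Mul(Rational(-1, 2), Mul(Add(D, D), Add(F, F))) = Mul(Rational(-1, 2), Mul(Mul(2, D), Mul(2, F))) = Mul(Rational(-1, 2), Mul(4, D, F)) = Mul(-2, D, F))
q = Add(-19402, Mul(-29, Pow(5, Rational(1, 2)))) (q = Add(-19402, Mul(-1, Mul(29, Pow(5, Rational(1, 2))))) = Add(-19402, Mul(-29, Pow(5, Rational(1, 2)))) ≈ -19467.)
Add(q, Function('B')(Function('S')(-12), Function('s')(15, 5))) = Add(Add(-19402, Mul(-29, Pow(5, Rational(1, 2)))), Mul(-2, -2, Add(6, Mul(Rational(-1, 12), 15)))) = Add(Add(-19402, Mul(-29, Pow(5, Rational(1, 2)))), Mul(-2, -2, Add(6, Rational(-5, 4)))) = Add(Add(-19402, Mul(-29, Pow(5, Rational(1, 2)))), Mul(-2, -2, Rational(19, 4))) = Add(Add(-19402, Mul(-29, Pow(5, Rational(1, 2)))), 19) = Add(-19383, Mul(-29, Pow(5, Rational(1, 2))))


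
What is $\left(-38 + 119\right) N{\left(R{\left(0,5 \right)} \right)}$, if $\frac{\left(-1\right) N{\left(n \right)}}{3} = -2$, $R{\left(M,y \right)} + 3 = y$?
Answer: $486$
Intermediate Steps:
$R{\left(M,y \right)} = -3 + y$
$N{\left(n \right)} = 6$ ($N{\left(n \right)} = \left(-3\right) \left(-2\right) = 6$)
$\left(-38 + 119\right) N{\left(R{\left(0,5 \right)} \right)} = \left(-38 + 119\right) 6 = 81 \cdot 6 = 486$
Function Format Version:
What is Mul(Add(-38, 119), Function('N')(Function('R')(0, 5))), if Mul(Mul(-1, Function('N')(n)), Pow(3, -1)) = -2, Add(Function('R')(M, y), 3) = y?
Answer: 486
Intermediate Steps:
Function('R')(M, y) = Add(-3, y)
Function('N')(n) = 6 (Function('N')(n) = Mul(-3, -2) = 6)
Mul(Add(-38, 119), Function('N')(Function('R')(0, 5))) = Mul(Add(-38, 119), 6) = Mul(81, 6) = 486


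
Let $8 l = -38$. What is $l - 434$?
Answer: $- \frac{1755}{4} \approx -438.75$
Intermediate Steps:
$l = - \frac{19}{4}$ ($l = \frac{1}{8} \left(-38\right) = - \frac{19}{4} \approx -4.75$)
$l - 434 = - \frac{19}{4} - 434 = - \frac{1755}{4}$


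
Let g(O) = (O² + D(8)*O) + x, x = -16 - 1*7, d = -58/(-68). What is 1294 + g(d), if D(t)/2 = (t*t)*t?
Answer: 2479781/1156 ≈ 2145.1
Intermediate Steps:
d = 29/34 (d = -58*(-1/68) = 29/34 ≈ 0.85294)
D(t) = 2*t³ (D(t) = 2*((t*t)*t) = 2*(t²*t) = 2*t³)
x = -23 (x = -16 - 7 = -23)
g(O) = -23 + O² + 1024*O (g(O) = (O² + (2*8³)*O) - 23 = (O² + (2*512)*O) - 23 = (O² + 1024*O) - 23 = -23 + O² + 1024*O)
1294 + g(d) = 1294 + (-23 + (29/34)² + 1024*(29/34)) = 1294 + (-23 + 841/1156 + 14848/17) = 1294 + 983917/1156 = 2479781/1156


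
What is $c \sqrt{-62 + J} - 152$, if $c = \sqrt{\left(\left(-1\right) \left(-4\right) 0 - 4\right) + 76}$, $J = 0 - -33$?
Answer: $-152 + 6 i \sqrt{58} \approx -152.0 + 45.695 i$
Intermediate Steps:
$J = 33$ ($J = 0 + 33 = 33$)
$c = 6 \sqrt{2}$ ($c = \sqrt{\left(4 \cdot 0 - 4\right) + 76} = \sqrt{\left(0 - 4\right) + 76} = \sqrt{-4 + 76} = \sqrt{72} = 6 \sqrt{2} \approx 8.4853$)
$c \sqrt{-62 + J} - 152 = 6 \sqrt{2} \sqrt{-62 + 33} - 152 = 6 \sqrt{2} \sqrt{-29} - 152 = 6 \sqrt{2} i \sqrt{29} - 152 = 6 i \sqrt{58} - 152 = -152 + 6 i \sqrt{58}$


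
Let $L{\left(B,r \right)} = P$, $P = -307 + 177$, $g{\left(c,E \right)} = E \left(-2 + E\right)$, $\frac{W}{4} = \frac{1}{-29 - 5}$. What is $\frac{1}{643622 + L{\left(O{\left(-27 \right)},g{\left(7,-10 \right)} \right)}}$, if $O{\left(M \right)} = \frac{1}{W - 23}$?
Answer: $\frac{1}{643492} \approx 1.554 \cdot 10^{-6}$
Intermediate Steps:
$W = - \frac{2}{17}$ ($W = \frac{4}{-29 - 5} = \frac{4}{-34} = 4 \left(- \frac{1}{34}\right) = - \frac{2}{17} \approx -0.11765$)
$O{\left(M \right)} = - \frac{17}{393}$ ($O{\left(M \right)} = \frac{1}{- \frac{2}{17} - 23} = \frac{1}{- \frac{393}{17}} = - \frac{17}{393}$)
$P = -130$
$L{\left(B,r \right)} = -130$
$\frac{1}{643622 + L{\left(O{\left(-27 \right)},g{\left(7,-10 \right)} \right)}} = \frac{1}{643622 - 130} = \frac{1}{643492}$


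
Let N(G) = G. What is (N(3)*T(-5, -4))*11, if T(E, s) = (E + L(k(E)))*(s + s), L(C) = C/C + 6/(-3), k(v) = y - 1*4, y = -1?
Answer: 1584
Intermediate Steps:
k(v) = -5 (k(v) = -1 - 1*4 = -1 - 4 = -5)
L(C) = -1 (L(C) = 1 + 6*(-⅓) = 1 - 2 = -1)
T(E, s) = 2*s*(-1 + E) (T(E, s) = (E - 1)*(s + s) = (-1 + E)*(2*s) = 2*s*(-1 + E))
(N(3)*T(-5, -4))*11 = (3*(2*(-4)*(-1 - 5)))*11 = (3*(2*(-4)*(-6)))*11 = (3*48)*11 = 144*11 = 1584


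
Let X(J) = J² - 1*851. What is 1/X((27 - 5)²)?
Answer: 1/233405 ≈ 4.2844e-6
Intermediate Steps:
X(J) = -851 + J² (X(J) = J² - 851 = -851 + J²)
1/X((27 - 5)²) = 1/(-851 + ((27 - 5)²)²) = 1/(-851 + (22²)²) = 1/(-851 + 484²) = 1/(-851 + 234256) = 1/233405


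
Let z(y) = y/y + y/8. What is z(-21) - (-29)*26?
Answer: 6019/8 ≈ 752.38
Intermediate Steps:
z(y) = 1 + y/8 (z(y) = 1 + y*(1/8) = 1 + y/8)
z(-21) - (-29)*26 = (1 + (1/8)*(-21)) - (-29)*26 = (1 - 21/8) - 1*(-754) = -13/8 + 754 = 6019/8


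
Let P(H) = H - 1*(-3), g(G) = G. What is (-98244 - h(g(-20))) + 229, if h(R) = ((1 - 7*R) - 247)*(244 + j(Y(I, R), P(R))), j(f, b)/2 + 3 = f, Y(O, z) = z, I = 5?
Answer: -77027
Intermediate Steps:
P(H) = 3 + H (P(H) = H + 3 = 3 + H)
j(f, b) = -6 + 2*f
h(R) = (-246 - 7*R)*(238 + 2*R) (h(R) = ((1 - 7*R) - 247)*(244 + (-6 + 2*R)) = (-246 - 7*R)*(238 + 2*R))
(-98244 - h(g(-20))) + 229 = (-98244 - (-58548 - 2158*(-20) - 14*(-20)²)) + 229 = (-98244 - (-58548 + 43160 - 14*400)) + 229 = (-98244 - (-58548 + 43160 - 5600)) + 229 = (-98244 - 1*(-20988)) + 229 = (-98244 + 20988) + 229 = -77256 + 229 = -77027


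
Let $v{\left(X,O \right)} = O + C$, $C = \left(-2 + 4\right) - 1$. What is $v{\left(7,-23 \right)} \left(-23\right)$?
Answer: $506$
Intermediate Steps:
$C = 1$ ($C = 2 - 1 = 1$)
$v{\left(X,O \right)} = 1 + O$ ($v{\left(X,O \right)} = O + 1 = 1 + O$)
$v{\left(7,-23 \right)} \left(-23\right) = \left(1 - 23\right) \left(-23\right) = \left(-22\right) \left(-23\right) = 506$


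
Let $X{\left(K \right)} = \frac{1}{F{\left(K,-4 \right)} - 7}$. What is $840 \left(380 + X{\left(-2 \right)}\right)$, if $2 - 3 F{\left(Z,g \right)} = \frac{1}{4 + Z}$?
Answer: $\frac{4147920}{13} \approx 3.1907 \cdot 10^{5}$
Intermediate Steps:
$F{\left(Z,g \right)} = \frac{2}{3} - \frac{1}{3 \left(4 + Z\right)}$
$X{\left(K \right)} = \frac{1}{-7 + \frac{7 + 2 K}{3 \left(4 + K\right)}}$ ($X{\left(K \right)} = \frac{1}{\frac{7 + 2 K}{3 \left(4 + K\right)} - 7} = \frac{1}{-7 + \frac{7 + 2 K}{3 \left(4 + K\right)}}$)
$840 \left(380 + X{\left(-2 \right)}\right) = 840 \left(380 + \frac{3 \left(-4 - -2\right)}{77 + 19 \left(-2\right)}\right) = 840 \left(380 + \frac{3 \left(-4 + 2\right)}{77 - 38}\right) = 840 \left(380 + 3 \cdot \frac{1}{39} \left(-2\right)\right) = 840 \left(380 - \frac{2}{13}\right) = 840 \cdot \frac{4938}{13} = \frac{4147920}{13}$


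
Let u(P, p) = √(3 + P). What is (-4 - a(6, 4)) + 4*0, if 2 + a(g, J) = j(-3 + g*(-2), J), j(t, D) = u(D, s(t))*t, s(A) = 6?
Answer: -2 + 15*√7 ≈ 37.686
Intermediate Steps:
j(t, D) = t*√(3 + D) (j(t, D) = √(3 + D)*t = t*√(3 + D))
a(g, J) = -2 + √(3 + J)*(-3 - 2*g) (a(g, J) = -2 + (-3 + g*(-2))*√(3 + J) = -2 + (-3 - 2*g)*√(3 + J) = -2 + √(3 + J)*(-3 - 2*g))
(-4 - a(6, 4)) + 4*0 = (-4 - (-2 - √(3 + 4)*(3 + 2*6))) + 4*0 = (-4 - (-2 - √7*(3 + 12))) + 0 = (-4 - (-2 - 1*√7*15)) + 0 = (-4 - (-2 - 15*√7)) + 0 = (-4 + (2 + 15*√7)) + 0 = (-2 + 15*√7) + 0 = -2 + 15*√7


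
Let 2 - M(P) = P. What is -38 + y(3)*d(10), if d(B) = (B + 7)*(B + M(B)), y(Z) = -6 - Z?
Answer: -344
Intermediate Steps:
M(P) = 2 - P
d(B) = 14 + 2*B (d(B) = (B + 7)*(B + (2 - B)) = (7 + B)*2 = 14 + 2*B)
-38 + y(3)*d(10) = -38 + (-6 - 1*3)*(14 + 2*10) = -38 + (-6 - 3)*(14 + 20) = -38 - 9*34 = -38 - 306 = -344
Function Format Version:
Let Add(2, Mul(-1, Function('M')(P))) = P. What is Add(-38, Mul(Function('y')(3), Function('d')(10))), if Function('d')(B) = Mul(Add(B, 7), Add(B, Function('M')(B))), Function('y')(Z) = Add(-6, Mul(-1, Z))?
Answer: -344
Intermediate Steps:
Function('M')(P) = Add(2, Mul(-1, P))
Function('d')(B) = Add(14, Mul(2, B)) (Function('d')(B) = Mul(Add(B, 7), Add(B, Add(2, Mul(-1, B)))) = Mul(Add(7, B), 2) = Add(14, Mul(2, B)))
Add(-38, Mul(Function('y')(3), Function('d')(10))) = Add(-38, Mul(Add(-6, Mul(-1, 3)), Add(14, Mul(2, 10)))) = Add(-38, Mul(Add(-6, -3), Add(14, 20))) = Add(-38, Mul(-9, 34)) = Add(-38, -306) = -344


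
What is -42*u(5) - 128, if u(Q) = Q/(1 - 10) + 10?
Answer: -1574/3 ≈ -524.67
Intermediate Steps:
u(Q) = 10 - Q/9 (u(Q) = Q/(-9) + 10 = -Q/9 + 10 = 10 - Q/9)
-42*u(5) - 128 = -42*(10 - ⅑*5) - 128 = -42*(10 - 5/9) - 128 = -42*85/9 - 128 = -1190/3 - 128 = -1574/3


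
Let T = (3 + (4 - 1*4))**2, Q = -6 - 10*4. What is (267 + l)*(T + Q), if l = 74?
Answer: -12617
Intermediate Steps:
Q = -46 (Q = -6 - 40 = -46)
T = 9 (T = (3 + (4 - 4))**2 = (3 + 0)**2 = 3**2 = 9)
(267 + l)*(T + Q) = (267 + 74)*(9 - 46) = 341*(-37) = -12617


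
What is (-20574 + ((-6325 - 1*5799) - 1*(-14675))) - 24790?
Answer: -42813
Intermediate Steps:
(-20574 + ((-6325 - 1*5799) - 1*(-14675))) - 24790 = (-20574 + ((-6325 - 5799) + 14675)) - 24790 = (-20574 + (-12124 + 14675)) - 24790 = (-20574 + 2551) - 24790 = -18023 - 24790 = -42813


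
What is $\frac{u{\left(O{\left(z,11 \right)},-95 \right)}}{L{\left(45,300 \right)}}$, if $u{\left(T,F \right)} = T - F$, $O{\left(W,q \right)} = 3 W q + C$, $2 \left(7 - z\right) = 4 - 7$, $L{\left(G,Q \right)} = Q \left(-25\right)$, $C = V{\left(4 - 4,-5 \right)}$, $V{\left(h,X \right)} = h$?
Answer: $- \frac{751}{15000} \approx -0.050067$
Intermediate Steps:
$C = 0$ ($C = 4 - 4 = 0$)
$L{\left(G,Q \right)} = - 25 Q$
$z = \frac{17}{2}$ ($z = 7 - \frac{4 - 7}{2} = 7 - - \frac{3}{2} = 7 + \frac{3}{2} = \frac{17}{2} \approx 8.5$)
$O{\left(W,q \right)} = 3 W q$ ($O{\left(W,q \right)} = 3 W q + 0 = 3 W q$)
$\frac{u{\left(O{\left(z,11 \right)},-95 \right)}}{L{\left(45,300 \right)}} = \frac{3 \cdot \frac{17}{2} \cdot 11 - -95}{\left(-25\right) 300} = \frac{\frac{561}{2} + 95}{-7500} = \frac{751}{2} \left(- \frac{1}{7500}\right) = - \frac{751}{15000}$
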